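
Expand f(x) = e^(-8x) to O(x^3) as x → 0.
1 - 8*x + 32*x**2 + O(x**3)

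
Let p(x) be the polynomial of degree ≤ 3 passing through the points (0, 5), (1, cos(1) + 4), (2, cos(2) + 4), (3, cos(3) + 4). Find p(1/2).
cos(3)/16 - 5*cos(2)/16 + 15*cos(1)/16 + 69/16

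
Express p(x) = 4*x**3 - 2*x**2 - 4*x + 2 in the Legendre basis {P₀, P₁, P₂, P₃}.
(4/3)P₀ + (-8/5)P₁ + (-4/3)P₂ + (8/5)P₃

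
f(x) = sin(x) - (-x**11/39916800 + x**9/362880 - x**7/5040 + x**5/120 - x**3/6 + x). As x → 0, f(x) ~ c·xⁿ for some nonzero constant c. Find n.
13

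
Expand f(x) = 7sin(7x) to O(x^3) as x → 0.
49*x + O(x**3)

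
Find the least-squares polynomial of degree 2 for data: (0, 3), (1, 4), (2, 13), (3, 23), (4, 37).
86/35 + (69/70)x + (27/14)x²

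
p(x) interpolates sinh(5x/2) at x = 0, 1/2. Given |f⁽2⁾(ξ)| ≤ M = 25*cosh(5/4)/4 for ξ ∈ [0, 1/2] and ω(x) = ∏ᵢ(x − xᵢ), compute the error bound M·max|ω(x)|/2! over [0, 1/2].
25*cosh(5/4)/128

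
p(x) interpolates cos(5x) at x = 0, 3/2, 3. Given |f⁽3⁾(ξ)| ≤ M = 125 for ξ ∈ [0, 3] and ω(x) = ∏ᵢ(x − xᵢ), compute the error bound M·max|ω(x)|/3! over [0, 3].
125*sqrt(3)/8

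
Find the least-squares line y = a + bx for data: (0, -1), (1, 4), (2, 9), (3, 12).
a = -3/5, b = 22/5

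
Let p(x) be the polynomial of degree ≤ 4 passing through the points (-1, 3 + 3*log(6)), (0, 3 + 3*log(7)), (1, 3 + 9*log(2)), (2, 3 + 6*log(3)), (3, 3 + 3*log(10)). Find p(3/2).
3 + log(576*15**(113/128)*2**(9/32)*7**(17/32)/35)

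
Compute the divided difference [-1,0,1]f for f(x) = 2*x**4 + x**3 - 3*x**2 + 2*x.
-1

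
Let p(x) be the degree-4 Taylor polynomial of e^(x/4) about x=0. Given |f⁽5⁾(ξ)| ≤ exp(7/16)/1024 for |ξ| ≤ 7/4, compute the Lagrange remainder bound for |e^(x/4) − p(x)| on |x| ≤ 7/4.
16807*exp(7/16)/125829120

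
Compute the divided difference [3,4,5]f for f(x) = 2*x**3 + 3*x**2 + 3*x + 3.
27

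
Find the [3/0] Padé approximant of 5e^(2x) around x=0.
20*x**3/3 + 10*x**2 + 10*x + 5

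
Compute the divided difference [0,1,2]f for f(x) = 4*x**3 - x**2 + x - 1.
11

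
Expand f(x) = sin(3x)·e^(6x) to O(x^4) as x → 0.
3*x + 18*x**2 + 99*x**3/2 + O(x**4)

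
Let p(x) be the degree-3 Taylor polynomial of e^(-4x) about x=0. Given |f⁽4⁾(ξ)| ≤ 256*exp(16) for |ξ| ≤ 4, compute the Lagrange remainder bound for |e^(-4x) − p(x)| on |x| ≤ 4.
8192*exp(16)/3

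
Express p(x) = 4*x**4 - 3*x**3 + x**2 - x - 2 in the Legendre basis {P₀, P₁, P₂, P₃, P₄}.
(-13/15)P₀ + (-14/5)P₁ + (62/21)P₂ + (-6/5)P₃ + (32/35)P₄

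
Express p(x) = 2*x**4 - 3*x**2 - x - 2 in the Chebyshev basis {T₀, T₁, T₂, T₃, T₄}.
(-11/4)T₀ - T₁ + (-1/2)T₂ + (1/4)T₄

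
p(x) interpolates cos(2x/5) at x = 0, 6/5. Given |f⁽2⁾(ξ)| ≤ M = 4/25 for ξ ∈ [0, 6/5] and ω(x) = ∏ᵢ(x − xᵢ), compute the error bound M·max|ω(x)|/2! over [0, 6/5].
18/625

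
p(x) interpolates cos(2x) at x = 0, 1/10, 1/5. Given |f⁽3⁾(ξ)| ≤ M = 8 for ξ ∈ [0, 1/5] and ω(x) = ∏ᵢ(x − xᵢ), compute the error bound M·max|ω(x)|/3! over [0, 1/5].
sqrt(3)/3375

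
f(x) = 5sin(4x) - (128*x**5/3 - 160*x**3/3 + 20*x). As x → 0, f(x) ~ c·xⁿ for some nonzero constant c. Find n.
7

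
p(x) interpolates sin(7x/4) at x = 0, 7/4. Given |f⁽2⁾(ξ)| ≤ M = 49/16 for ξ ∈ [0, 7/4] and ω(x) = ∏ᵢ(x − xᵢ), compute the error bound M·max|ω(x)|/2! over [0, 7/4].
2401/2048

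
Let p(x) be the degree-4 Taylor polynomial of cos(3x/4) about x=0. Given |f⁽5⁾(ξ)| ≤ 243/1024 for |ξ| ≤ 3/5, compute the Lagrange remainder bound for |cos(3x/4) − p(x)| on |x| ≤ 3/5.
19683/128000000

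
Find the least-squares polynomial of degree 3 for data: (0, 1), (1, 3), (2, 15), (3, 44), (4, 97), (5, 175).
25/21 + (-167/63)x + (64/21)x² + (8/9)x³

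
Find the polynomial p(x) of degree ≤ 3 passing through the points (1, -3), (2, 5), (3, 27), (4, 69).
x**3 + x**2 - 2*x - 3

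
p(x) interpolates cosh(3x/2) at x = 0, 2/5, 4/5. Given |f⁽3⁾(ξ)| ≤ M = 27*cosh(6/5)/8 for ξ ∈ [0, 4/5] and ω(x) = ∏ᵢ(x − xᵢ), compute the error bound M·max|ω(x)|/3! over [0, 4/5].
sqrt(3)*cosh(6/5)/125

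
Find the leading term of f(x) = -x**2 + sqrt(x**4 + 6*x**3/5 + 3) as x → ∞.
3*x/5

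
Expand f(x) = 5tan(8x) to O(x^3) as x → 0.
40*x + O(x**3)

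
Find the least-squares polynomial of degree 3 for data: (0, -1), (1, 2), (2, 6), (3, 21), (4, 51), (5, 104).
-8/9 + (661/189)x + (-271/126)x² + (61/54)x³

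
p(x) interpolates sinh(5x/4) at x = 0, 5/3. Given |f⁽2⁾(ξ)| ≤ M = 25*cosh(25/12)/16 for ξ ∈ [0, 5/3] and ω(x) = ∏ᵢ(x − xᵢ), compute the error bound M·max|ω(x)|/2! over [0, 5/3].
625*cosh(25/12)/1152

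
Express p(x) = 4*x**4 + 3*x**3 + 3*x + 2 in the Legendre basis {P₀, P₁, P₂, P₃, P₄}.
(14/5)P₀ + (24/5)P₁ + (16/7)P₂ + (6/5)P₃ + (32/35)P₄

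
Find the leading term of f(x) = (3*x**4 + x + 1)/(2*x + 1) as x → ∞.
3*x**3/2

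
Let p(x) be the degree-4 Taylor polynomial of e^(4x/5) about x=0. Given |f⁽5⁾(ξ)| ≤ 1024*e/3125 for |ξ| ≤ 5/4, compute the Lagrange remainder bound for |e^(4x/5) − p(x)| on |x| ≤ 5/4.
e/120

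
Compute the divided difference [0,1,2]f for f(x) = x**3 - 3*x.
3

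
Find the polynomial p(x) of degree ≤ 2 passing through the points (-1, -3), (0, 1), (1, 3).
-x**2 + 3*x + 1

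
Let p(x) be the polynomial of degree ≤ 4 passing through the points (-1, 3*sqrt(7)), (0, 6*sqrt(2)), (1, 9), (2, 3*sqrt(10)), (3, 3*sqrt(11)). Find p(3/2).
-15*sqrt(2)/16 - 15*sqrt(11)/128 + 9*sqrt(7)/128 + 45*sqrt(10)/32 + 405/64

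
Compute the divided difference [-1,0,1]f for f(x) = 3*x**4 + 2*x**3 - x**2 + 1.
2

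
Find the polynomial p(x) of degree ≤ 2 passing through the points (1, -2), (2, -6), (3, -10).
2 - 4*x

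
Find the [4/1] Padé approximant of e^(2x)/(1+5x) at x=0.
(13574*x**4/18855 + 8312*x**3/6285 + 4194*x**2/2095 + 12566*x/6285 + 1)/(31421*x/6285 + 1)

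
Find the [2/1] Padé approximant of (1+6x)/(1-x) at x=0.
(6*x + 1)/(1 - x)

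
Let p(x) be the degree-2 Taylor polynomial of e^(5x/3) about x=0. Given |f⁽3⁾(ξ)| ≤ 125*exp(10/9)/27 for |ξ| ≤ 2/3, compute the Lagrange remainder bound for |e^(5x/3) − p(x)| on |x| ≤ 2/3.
500*exp(10/9)/2187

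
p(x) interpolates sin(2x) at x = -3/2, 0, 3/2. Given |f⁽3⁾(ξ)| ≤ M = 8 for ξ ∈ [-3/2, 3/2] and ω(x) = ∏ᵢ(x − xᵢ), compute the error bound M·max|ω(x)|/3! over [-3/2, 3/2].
sqrt(3)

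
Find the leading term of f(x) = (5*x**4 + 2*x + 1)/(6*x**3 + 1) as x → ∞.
5*x/6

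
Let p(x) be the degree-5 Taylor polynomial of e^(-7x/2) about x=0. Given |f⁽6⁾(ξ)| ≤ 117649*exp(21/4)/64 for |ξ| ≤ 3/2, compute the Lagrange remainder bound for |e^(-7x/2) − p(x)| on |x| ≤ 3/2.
9529569*exp(21/4)/327680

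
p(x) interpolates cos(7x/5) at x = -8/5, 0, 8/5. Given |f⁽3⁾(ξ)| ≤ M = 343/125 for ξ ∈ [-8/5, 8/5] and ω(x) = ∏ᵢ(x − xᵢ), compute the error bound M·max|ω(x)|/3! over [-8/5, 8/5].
175616*sqrt(3)/421875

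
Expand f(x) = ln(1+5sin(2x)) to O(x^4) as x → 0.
10*x - 50*x**2 + 980*x**3/3 + O(x**4)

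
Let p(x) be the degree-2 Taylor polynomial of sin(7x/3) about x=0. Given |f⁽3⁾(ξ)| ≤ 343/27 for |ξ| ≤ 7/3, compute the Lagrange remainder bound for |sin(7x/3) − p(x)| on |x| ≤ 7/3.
117649/4374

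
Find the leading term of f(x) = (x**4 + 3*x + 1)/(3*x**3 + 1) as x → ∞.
x/3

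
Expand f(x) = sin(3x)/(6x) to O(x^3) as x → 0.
1/2 - 3*x**2/4 + O(x**3)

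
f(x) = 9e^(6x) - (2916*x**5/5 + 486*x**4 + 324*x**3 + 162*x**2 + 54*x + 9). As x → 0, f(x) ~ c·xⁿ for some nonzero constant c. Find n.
6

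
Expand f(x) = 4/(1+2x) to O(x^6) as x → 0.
4 - 8*x + 16*x**2 - 32*x**3 + 64*x**4 - 128*x**5 + O(x**6)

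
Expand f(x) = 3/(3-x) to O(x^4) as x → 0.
1 + x/3 + x**2/9 + x**3/27 + O(x**4)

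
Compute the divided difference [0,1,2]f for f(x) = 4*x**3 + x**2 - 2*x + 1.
13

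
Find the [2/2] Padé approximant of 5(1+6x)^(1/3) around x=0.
(140*x**2/3 + 35*x + 5)/(10*x**2/3 + 5*x + 1)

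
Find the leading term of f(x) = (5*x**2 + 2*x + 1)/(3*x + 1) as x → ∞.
5*x/3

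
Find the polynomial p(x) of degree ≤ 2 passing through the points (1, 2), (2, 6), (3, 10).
4*x - 2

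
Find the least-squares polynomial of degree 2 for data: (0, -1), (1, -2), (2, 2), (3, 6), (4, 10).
-11/7 + (1/7)x + (5/7)x²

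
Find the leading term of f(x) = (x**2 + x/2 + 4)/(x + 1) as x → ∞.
x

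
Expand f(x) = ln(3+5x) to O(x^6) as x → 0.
log(3) + 5*x/3 - 25*x**2/18 + 125*x**3/81 - 625*x**4/324 + 625*x**5/243 + O(x**6)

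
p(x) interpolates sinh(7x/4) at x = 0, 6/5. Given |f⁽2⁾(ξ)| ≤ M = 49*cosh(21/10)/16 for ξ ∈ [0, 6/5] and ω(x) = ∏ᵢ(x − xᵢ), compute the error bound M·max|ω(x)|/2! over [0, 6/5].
441*cosh(21/10)/800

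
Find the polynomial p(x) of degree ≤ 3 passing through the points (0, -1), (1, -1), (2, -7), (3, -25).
-x**3 + x - 1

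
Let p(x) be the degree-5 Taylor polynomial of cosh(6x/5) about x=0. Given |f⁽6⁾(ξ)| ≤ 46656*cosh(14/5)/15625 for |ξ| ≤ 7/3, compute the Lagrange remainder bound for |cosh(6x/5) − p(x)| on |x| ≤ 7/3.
470596*cosh(14/5)/703125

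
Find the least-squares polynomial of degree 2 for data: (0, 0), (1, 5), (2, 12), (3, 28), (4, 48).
13/35 + (53/70)x + (39/14)x²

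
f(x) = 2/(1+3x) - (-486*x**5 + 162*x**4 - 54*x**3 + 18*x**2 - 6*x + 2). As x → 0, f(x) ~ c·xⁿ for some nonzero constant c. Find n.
6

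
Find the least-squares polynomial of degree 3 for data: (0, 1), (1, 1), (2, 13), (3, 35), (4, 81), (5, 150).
53/63 + (-101/54)x + (467/252)x² + (97/108)x³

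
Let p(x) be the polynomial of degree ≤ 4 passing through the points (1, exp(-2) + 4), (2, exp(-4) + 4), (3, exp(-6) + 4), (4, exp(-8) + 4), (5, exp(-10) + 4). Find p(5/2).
(-5*exp(8) - 20*exp(2) + 3 + 90*exp(4) + 60*exp(6) + 512*exp(10))*exp(-10)/128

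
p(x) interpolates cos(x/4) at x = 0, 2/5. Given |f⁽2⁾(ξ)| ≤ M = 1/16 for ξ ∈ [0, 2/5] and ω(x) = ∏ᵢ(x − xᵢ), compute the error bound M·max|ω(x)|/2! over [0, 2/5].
1/800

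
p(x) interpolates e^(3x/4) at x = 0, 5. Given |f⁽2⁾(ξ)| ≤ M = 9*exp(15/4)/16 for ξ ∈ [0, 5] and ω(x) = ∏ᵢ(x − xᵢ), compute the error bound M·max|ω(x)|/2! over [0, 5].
225*exp(15/4)/128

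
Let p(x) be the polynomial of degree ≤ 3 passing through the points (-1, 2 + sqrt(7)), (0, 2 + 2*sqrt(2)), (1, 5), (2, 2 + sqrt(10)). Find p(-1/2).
sqrt(10)/16 + 5*sqrt(7)/16 + 17/16 + 15*sqrt(2)/8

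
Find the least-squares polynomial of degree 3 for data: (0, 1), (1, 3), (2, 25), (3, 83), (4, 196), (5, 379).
127/126 + (-1633/756)x + (169/126)x² + (307/108)x³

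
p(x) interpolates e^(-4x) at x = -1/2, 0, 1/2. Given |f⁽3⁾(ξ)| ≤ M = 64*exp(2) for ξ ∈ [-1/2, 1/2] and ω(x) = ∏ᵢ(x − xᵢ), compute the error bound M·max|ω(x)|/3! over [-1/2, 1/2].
8*sqrt(3)*exp(2)/27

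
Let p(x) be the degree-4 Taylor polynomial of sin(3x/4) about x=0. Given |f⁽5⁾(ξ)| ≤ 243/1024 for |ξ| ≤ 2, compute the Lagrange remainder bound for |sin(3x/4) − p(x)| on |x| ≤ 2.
81/1280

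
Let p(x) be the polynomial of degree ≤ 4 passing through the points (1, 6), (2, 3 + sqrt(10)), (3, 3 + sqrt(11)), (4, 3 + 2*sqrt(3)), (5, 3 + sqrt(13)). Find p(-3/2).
-2145*sqrt(10)/32 - 1365*sqrt(3)/16 + 1155*sqrt(13)/128 + 9393/128 + 5005*sqrt(11)/64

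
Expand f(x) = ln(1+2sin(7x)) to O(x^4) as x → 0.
14*x - 98*x**2 + 2401*x**3/3 + O(x**4)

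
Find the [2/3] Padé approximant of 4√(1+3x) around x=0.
(63*x**2/4 + 84*x/5 + 4)/(-27*x**3/160 + 81*x**2/80 + 27*x/10 + 1)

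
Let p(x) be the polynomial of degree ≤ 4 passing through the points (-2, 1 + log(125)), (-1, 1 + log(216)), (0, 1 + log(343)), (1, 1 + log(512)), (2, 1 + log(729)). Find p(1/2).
1 + log(392*2**(3/4)*3**(19/64)*5**(9/128)*7**(7/64)/3)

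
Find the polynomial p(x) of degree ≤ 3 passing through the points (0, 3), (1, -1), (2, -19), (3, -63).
-2*x**3 - x**2 - x + 3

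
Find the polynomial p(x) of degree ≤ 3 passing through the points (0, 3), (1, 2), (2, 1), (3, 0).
3 - x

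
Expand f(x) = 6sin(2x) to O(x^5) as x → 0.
12*x - 8*x**3 + O(x**5)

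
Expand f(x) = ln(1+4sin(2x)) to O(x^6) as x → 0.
8*x - 32*x**2 + 496*x**3/3 - 2944*x**4/3 + 18640*x**5/3 + O(x**6)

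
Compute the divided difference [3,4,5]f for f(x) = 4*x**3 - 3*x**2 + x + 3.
45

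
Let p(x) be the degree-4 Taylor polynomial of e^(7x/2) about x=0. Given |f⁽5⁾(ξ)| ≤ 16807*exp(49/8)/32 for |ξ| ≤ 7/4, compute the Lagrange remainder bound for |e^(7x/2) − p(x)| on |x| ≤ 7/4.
282475249*exp(49/8)/3932160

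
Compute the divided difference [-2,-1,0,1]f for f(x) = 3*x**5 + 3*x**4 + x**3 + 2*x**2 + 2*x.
10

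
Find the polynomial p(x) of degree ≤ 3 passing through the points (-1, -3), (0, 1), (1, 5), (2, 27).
3*x**3 + x + 1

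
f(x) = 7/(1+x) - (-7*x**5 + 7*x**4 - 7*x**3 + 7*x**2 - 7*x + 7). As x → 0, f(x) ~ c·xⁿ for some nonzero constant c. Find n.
6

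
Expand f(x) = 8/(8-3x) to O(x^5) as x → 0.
1 + 3*x/8 + 9*x**2/64 + 27*x**3/512 + 81*x**4/4096 + O(x**5)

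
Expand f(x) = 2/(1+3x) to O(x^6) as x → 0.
2 - 6*x + 18*x**2 - 54*x**3 + 162*x**4 - 486*x**5 + O(x**6)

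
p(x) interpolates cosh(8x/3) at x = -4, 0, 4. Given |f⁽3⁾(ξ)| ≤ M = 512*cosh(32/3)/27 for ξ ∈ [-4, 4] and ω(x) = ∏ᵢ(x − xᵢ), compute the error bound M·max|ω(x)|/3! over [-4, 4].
32768*sqrt(3)*cosh(32/3)/729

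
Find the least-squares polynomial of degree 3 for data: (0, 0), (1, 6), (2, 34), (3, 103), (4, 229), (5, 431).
1/42 + (125/252)x + (29/12)x² + (53/18)x³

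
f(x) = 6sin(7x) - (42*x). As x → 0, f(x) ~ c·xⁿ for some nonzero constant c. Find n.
3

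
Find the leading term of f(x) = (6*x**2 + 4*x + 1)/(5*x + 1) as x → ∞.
6*x/5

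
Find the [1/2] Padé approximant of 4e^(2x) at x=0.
(8*x/3 + 4)/(2*x**2/3 - 4*x/3 + 1)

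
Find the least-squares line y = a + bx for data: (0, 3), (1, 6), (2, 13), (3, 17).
a = 12/5, b = 49/10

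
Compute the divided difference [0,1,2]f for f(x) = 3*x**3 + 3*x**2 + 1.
12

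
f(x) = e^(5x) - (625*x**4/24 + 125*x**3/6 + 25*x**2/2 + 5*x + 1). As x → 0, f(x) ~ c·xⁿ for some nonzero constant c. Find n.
5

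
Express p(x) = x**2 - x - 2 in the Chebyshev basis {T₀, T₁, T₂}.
(-3/2)T₀ - T₁ + (1/2)T₂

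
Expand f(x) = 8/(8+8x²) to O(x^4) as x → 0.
1 - x**2 + O(x**4)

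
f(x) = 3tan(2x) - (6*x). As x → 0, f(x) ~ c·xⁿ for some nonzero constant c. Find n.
3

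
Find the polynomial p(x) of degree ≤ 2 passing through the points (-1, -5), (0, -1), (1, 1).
-x**2 + 3*x - 1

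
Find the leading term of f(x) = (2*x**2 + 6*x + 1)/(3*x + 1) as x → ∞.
2*x/3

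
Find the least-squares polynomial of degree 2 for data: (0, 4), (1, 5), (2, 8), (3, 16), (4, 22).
131/35 + (29/70)x + (15/14)x²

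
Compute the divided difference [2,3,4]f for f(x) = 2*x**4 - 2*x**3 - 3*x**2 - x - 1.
89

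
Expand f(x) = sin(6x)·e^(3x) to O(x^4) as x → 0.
6*x + 18*x**2 - 9*x**3 + O(x**4)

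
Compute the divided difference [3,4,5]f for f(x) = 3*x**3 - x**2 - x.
35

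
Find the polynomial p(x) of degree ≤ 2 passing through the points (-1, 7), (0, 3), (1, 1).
x**2 - 3*x + 3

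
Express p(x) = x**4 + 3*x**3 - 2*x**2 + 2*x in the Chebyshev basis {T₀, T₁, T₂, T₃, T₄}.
(-5/8)T₀ + (17/4)T₁ + (-1/2)T₂ + (3/4)T₃ + (1/8)T₄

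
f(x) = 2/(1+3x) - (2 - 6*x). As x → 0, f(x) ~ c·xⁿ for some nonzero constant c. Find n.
2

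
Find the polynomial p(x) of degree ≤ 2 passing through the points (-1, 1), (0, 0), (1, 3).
2*x**2 + x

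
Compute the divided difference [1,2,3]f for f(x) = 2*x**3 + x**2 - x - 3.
13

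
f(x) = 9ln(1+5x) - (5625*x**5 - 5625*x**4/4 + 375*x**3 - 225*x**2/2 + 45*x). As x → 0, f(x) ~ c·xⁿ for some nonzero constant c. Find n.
6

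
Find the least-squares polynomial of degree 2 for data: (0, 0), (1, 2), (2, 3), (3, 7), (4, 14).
16/35 + (-29/70)x + (13/14)x²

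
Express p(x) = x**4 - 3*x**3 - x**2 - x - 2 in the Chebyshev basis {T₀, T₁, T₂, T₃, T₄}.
(-17/8)T₀ + (-13/4)T₁ + (-3/4)T₃ + (1/8)T₄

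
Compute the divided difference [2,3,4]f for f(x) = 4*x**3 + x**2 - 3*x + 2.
37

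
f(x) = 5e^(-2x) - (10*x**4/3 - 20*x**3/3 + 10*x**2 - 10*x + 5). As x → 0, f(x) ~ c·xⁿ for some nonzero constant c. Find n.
5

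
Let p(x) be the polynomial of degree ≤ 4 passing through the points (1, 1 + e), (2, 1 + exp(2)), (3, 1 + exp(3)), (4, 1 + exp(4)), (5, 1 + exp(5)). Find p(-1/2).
-385*exp(4)/32 - 693*exp(2)/32 + 1 + 1155*e/128 + 315*exp(5)/128 + 1485*exp(3)/64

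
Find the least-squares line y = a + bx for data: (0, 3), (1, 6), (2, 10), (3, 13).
a = 29/10, b = 17/5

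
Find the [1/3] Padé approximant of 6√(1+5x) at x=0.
(105*x/4 + 6)/(125*x**3/64 - 25*x**2/16 + 15*x/8 + 1)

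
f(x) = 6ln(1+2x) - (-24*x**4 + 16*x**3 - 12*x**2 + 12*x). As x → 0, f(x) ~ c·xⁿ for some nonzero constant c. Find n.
5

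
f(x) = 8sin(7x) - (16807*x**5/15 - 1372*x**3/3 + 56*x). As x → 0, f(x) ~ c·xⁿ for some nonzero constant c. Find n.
7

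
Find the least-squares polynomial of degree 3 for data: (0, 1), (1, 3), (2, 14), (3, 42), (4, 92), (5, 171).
19/18 + (-757/756)x + (211/126)x² + (115/108)x³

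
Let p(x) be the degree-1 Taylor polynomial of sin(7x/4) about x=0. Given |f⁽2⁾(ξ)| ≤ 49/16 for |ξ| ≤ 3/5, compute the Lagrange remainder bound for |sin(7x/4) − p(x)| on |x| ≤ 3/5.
441/800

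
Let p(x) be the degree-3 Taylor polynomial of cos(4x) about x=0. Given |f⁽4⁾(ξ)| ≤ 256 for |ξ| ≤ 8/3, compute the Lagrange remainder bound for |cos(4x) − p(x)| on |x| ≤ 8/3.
131072/243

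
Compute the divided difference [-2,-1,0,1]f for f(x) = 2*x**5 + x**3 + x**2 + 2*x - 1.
11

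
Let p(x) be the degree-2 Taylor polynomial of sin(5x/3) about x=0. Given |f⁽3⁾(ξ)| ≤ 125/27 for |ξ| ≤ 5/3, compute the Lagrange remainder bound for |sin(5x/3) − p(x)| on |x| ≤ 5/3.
15625/4374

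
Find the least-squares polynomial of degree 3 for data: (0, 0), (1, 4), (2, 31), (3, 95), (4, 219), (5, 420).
-1/6 + (169/252)x + (41/42)x² + (113/36)x³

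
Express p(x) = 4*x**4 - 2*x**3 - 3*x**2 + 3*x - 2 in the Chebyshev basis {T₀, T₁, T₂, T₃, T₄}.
(-2)T₀ + (3/2)T₁ + (1/2)T₂ + (-1/2)T₃ + (1/2)T₄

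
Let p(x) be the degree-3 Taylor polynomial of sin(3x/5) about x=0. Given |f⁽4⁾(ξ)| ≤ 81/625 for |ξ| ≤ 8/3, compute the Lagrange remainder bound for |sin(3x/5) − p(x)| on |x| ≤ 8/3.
512/1875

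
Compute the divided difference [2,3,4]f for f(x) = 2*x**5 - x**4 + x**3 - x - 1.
524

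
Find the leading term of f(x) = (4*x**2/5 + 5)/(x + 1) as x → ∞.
4*x/5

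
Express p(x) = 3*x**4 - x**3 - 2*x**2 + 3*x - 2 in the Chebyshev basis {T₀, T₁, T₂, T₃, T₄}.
(-15/8)T₀ + (9/4)T₁ + (1/2)T₂ + (-1/4)T₃ + (3/8)T₄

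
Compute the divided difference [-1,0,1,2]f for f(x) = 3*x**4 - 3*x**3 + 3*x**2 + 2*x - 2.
3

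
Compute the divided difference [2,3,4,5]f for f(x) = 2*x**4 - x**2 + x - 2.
28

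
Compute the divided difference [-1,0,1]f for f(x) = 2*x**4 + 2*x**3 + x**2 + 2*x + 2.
3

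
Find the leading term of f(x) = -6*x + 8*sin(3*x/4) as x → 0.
-9*x**3/16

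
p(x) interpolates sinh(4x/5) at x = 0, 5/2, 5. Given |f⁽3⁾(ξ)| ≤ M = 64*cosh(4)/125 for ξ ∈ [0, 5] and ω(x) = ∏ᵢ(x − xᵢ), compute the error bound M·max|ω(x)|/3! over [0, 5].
8*sqrt(3)*cosh(4)/27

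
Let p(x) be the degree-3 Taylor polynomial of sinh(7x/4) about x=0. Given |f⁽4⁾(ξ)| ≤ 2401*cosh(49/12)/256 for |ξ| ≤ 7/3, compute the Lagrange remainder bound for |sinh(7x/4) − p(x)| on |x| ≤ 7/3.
5764801*cosh(49/12)/497664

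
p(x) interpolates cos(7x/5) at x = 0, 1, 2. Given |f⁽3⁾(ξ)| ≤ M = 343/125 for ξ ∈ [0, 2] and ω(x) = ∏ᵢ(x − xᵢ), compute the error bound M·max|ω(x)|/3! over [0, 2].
343*sqrt(3)/3375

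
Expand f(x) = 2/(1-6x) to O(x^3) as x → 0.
2 + 12*x + 72*x**2 + O(x**3)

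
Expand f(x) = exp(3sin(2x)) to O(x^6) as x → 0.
1 + 6*x + 18*x**2 + 32*x**3 + 30*x**4 - 32*x**5/5 + O(x**6)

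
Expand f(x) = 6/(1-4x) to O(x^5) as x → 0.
6 + 24*x + 96*x**2 + 384*x**3 + 1536*x**4 + O(x**5)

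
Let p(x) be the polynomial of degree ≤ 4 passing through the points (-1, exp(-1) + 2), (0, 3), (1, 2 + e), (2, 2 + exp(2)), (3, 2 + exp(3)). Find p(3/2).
(3 + e*(-5*exp(3) + 236 + 90*e + 60*exp(2)))*exp(-1)/128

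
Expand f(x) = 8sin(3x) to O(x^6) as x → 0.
24*x - 36*x**3 + 81*x**5/5 + O(x**6)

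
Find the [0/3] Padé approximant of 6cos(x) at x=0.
6/(x**2/2 + 1)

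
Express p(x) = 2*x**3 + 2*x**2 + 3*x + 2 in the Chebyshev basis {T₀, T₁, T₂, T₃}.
(3)T₀ + (9/2)T₁ + T₂ + (1/2)T₃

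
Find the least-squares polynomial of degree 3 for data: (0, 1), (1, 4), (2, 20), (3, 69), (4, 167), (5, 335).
1 + (50/21)x + (-71/28)x² + (37/12)x³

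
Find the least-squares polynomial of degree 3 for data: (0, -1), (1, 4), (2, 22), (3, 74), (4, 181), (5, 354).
-43/63 + (829/378)x + (-179/126)x² + (82/27)x³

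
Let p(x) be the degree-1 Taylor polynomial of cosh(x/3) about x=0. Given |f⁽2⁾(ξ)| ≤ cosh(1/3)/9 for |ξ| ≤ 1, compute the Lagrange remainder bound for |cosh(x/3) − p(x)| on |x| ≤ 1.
cosh(1/3)/18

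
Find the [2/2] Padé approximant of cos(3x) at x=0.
(1 - 15*x**2/4)/(3*x**2/4 + 1)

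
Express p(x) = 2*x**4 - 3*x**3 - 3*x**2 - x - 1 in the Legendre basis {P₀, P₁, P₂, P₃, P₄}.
(-8/5)P₀ + (-14/5)P₁ + (-6/7)P₂ + (-6/5)P₃ + (16/35)P₄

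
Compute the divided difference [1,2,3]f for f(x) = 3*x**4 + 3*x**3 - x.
93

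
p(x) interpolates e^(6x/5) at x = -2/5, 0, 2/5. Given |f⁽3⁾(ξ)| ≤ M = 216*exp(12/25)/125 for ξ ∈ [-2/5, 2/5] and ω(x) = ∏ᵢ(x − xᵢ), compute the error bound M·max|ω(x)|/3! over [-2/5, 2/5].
64*sqrt(3)*exp(12/25)/15625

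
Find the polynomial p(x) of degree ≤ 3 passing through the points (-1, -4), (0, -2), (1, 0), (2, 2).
2*x - 2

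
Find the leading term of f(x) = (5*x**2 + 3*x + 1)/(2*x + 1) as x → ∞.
5*x/2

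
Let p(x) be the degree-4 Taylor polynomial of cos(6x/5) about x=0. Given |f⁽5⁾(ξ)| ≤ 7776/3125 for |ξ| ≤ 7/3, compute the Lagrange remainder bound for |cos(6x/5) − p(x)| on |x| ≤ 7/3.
67228/46875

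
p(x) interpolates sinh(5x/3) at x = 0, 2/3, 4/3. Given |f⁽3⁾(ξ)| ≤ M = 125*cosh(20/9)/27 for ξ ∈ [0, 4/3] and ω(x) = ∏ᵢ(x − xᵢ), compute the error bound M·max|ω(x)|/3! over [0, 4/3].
1000*sqrt(3)*cosh(20/9)/19683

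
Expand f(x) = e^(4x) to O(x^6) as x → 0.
1 + 4*x + 8*x**2 + 32*x**3/3 + 32*x**4/3 + 128*x**5/15 + O(x**6)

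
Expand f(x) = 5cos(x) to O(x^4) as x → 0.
5 - 5*x**2/2 + O(x**4)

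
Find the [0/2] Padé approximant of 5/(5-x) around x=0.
1/(1 - x/5)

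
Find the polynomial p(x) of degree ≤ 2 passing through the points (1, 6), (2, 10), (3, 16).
x**2 + x + 4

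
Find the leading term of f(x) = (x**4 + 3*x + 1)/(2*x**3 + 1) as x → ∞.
x/2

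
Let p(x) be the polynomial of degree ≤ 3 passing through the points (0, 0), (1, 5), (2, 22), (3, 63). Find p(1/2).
7/4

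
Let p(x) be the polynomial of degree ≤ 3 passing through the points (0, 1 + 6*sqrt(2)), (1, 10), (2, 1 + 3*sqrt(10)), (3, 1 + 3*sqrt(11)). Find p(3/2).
-3*sqrt(11)/16 - 3*sqrt(2)/8 + 27*sqrt(10)/16 + 97/16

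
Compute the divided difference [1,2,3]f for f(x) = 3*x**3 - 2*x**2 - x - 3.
16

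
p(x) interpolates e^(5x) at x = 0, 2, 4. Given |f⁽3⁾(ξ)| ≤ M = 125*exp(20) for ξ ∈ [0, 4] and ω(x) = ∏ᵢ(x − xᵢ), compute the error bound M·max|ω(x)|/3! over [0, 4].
1000*sqrt(3)*exp(20)/27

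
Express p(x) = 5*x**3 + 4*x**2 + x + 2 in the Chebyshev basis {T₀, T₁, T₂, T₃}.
(4)T₀ + (19/4)T₁ + (2)T₂ + (5/4)T₃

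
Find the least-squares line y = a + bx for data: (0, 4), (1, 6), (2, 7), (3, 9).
a = 41/10, b = 8/5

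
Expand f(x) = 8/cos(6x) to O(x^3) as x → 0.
8 + 144*x**2 + O(x**3)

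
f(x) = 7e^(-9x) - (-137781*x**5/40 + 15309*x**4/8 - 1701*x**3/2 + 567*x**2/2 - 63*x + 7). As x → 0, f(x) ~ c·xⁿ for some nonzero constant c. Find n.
6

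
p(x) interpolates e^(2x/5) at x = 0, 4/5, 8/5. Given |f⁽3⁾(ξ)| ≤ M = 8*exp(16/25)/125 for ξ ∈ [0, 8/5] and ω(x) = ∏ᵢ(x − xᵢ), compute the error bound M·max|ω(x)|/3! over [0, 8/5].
512*sqrt(3)*exp(16/25)/421875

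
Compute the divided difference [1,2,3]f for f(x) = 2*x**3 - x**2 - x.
11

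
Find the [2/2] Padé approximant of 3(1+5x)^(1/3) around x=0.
(175*x**2/9 + 35*x/2 + 3)/(125*x**2/54 + 25*x/6 + 1)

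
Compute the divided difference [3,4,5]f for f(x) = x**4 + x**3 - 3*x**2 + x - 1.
106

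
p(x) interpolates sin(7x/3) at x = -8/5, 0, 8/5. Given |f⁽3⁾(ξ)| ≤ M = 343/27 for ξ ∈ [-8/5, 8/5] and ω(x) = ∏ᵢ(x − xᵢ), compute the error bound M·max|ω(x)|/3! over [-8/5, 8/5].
175616*sqrt(3)/91125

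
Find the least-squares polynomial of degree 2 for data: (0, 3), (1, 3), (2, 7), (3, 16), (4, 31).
16/5 + (-31/10)x + (5/2)x²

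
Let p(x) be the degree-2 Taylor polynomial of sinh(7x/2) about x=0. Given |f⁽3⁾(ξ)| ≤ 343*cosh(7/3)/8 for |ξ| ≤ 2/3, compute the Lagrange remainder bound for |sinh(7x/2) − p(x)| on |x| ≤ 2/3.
343*cosh(7/3)/162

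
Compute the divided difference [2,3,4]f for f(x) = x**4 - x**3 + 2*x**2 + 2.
48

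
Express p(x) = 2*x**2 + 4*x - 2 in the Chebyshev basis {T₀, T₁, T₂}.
-T₀ + (4)T₁ + T₂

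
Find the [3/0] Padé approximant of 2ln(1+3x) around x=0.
3*x*(6*x**2 - 3*x + 2)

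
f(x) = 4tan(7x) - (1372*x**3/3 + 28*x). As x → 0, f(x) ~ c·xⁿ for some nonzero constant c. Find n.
5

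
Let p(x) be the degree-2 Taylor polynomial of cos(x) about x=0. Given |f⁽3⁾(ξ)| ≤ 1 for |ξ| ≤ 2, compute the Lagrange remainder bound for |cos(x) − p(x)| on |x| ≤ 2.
4/3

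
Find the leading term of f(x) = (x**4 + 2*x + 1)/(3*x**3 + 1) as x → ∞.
x/3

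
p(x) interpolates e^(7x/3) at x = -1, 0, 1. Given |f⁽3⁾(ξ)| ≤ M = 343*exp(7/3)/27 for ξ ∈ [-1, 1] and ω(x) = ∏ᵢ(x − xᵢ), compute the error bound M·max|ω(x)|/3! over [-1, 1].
343*sqrt(3)*exp(7/3)/729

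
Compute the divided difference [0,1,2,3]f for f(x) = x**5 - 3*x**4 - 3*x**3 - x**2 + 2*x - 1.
4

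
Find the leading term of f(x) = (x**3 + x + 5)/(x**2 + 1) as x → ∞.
x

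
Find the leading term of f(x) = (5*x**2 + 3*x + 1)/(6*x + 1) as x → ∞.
5*x/6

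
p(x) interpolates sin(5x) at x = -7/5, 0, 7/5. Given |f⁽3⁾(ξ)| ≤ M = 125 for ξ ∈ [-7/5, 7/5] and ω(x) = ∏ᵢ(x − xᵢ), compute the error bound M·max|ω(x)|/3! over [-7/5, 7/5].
343*sqrt(3)/27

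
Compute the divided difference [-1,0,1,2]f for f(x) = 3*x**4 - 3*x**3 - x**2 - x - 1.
3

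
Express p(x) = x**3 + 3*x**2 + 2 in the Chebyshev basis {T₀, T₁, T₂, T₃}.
(7/2)T₀ + (3/4)T₁ + (3/2)T₂ + (1/4)T₃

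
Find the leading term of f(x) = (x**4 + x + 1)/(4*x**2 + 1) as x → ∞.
x**2/4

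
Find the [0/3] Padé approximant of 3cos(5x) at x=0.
3/(25*x**2/2 + 1)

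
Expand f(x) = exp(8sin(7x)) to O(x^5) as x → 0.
1 + 56*x + 1568*x**2 + 28812*x**3 + 384160*x**4 + O(x**5)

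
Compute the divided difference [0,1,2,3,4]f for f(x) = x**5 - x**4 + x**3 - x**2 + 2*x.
9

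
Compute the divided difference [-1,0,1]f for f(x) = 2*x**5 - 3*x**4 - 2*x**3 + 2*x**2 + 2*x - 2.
-1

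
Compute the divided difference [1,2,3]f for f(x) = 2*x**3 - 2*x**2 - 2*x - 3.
10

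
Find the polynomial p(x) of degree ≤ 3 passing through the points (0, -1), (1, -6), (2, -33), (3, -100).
-3*x**3 - 2*x**2 - 1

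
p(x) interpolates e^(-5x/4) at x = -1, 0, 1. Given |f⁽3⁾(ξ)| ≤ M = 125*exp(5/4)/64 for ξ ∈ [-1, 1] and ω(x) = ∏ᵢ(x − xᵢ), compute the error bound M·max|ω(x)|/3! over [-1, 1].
125*sqrt(3)*exp(5/4)/1728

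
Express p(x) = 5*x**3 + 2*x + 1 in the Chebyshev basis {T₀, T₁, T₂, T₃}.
T₀ + (23/4)T₁ + (5/4)T₃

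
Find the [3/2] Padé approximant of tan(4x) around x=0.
(-64*x**3/15 + 4*x)/(1 - 32*x**2/5)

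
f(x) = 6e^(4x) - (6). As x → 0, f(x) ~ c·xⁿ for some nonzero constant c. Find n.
1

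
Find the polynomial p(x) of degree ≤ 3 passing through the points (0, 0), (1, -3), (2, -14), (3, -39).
-x**3 - x**2 - x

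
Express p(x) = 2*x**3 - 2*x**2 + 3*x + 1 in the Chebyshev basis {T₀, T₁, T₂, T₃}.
(9/2)T₁ - T₂ + (1/2)T₃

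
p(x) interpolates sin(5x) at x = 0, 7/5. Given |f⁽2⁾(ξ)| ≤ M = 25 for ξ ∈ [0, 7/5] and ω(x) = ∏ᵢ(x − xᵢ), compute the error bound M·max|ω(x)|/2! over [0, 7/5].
49/8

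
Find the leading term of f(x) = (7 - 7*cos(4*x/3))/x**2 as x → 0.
56/9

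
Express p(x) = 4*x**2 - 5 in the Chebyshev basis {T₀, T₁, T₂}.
(-3)T₀ + (2)T₂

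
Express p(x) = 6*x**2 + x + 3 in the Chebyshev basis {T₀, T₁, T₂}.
(6)T₀ + T₁ + (3)T₂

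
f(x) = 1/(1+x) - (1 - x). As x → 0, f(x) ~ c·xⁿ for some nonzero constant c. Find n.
2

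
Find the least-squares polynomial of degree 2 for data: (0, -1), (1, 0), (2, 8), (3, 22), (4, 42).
-39/35 + (-62/35)x + (22/7)x²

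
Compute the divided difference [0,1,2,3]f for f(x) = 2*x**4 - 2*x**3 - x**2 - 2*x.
10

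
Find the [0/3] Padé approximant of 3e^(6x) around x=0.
3/(-36*x**3 + 18*x**2 - 6*x + 1)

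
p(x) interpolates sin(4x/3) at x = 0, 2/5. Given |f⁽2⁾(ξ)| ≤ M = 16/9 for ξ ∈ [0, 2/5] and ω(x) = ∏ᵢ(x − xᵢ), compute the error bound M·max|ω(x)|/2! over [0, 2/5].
8/225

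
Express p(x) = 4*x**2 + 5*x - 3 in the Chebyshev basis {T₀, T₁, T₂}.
-T₀ + (5)T₁ + (2)T₂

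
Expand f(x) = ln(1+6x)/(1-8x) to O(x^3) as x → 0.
6*x + 30*x**2 + O(x**3)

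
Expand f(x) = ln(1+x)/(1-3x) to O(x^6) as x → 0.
x + 5*x**2/2 + 47*x**3/6 + 93*x**4/4 + 1399*x**5/20 + O(x**6)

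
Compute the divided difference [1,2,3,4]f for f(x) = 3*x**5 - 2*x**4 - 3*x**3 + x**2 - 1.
172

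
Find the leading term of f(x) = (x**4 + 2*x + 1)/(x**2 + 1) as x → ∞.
x**2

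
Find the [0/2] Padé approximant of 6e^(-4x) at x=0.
6/(8*x**2 + 4*x + 1)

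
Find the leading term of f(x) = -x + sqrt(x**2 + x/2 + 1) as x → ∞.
1/4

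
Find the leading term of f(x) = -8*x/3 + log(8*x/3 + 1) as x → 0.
-32*x**2/9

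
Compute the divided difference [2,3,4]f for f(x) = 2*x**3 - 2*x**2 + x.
16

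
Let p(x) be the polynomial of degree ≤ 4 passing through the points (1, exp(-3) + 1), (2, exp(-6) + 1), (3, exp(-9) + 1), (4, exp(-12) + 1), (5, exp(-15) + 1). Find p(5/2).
(-5*exp(12) - 20*exp(3) + 3 + 90*exp(6) + 60*exp(9) + 128*exp(15))*exp(-15)/128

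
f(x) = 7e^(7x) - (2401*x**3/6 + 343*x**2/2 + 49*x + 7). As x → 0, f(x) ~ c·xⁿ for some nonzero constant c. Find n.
4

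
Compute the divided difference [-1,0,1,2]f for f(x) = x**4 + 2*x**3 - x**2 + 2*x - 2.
4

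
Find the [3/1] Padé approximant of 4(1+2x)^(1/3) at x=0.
(-32*x**3/81 + 16*x**2/9 + 8*x + 4)/(4*x/3 + 1)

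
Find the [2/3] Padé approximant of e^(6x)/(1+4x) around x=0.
(123*x**2/35 + 108*x/35 + 1)/(366*x**3/35 - 303*x**2/35 + 38*x/35 + 1)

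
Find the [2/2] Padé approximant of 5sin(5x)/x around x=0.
(25 - 875*x**2/12)/(5*x**2/4 + 1)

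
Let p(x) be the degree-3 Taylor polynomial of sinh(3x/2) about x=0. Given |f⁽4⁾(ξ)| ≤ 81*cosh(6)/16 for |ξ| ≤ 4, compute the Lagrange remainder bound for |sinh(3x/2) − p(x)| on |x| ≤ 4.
54*cosh(6)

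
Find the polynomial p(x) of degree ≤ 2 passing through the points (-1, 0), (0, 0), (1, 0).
0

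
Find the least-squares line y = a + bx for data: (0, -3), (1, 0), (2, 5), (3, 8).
a = -16/5, b = 19/5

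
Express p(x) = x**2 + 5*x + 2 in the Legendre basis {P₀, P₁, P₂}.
(7/3)P₀ + (5)P₁ + (2/3)P₂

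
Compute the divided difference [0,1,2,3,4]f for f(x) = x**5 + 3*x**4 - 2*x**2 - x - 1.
13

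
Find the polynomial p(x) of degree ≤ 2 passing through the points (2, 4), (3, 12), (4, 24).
2*x**2 - 2*x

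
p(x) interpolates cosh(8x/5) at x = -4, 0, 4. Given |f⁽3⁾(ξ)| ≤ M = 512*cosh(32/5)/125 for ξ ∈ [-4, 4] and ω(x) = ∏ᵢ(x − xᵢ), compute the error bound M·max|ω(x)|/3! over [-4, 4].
32768*sqrt(3)*cosh(32/5)/3375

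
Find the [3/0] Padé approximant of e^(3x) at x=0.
9*x**3/2 + 9*x**2/2 + 3*x + 1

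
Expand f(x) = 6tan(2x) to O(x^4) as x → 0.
12*x + 16*x**3 + O(x**4)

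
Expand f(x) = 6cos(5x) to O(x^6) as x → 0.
6 - 75*x**2 + 625*x**4/4 + O(x**6)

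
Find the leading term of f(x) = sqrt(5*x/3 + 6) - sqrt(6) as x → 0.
5*sqrt(6)*x/36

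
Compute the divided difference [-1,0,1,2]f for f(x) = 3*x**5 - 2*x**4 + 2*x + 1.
11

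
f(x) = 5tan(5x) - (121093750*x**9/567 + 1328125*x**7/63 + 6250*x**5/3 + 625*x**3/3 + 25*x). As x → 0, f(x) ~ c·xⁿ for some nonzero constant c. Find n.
11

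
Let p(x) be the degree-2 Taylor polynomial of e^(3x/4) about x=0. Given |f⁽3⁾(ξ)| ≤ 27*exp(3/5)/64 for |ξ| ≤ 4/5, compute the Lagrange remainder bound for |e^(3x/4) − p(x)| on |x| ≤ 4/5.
9*exp(3/5)/250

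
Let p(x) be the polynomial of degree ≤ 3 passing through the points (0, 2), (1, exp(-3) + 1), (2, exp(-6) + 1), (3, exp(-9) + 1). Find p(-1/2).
(-35*exp(6) - 5 + 21*exp(3) + 51*exp(9))*exp(-9)/16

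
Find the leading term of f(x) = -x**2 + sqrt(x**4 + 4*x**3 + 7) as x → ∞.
2*x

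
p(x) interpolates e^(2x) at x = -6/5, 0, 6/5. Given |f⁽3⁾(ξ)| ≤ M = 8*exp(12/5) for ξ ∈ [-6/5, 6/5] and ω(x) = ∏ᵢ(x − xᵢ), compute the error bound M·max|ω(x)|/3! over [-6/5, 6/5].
64*sqrt(3)*exp(12/5)/125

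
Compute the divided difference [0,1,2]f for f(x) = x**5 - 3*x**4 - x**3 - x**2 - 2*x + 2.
-10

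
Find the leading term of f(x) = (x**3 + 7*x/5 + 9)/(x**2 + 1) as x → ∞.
x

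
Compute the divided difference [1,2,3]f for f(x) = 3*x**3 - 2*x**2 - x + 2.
16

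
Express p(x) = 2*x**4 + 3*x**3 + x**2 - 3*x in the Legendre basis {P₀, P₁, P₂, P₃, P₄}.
(11/15)P₀ + (-6/5)P₁ + (38/21)P₂ + (6/5)P₃ + (16/35)P₄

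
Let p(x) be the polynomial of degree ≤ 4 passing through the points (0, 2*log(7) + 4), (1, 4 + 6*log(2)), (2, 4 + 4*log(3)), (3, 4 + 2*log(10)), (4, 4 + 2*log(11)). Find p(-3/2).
log(1872797819754501433162325209838239048686050199724979277482993169*11**(59/64)*3**(13/16)*5**(15/16)*7**(3/64)/6805647338418769269267492148635364229120000000000000000000000000) + 4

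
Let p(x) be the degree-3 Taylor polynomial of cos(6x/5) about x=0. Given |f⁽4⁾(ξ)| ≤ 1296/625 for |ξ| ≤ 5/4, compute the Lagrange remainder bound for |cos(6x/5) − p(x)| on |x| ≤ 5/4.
27/128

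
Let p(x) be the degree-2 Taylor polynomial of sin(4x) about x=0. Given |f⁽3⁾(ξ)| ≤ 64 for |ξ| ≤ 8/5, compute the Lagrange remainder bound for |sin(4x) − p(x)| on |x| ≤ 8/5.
16384/375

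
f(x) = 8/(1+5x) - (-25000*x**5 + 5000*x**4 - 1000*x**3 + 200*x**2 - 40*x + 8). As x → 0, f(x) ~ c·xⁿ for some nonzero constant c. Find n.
6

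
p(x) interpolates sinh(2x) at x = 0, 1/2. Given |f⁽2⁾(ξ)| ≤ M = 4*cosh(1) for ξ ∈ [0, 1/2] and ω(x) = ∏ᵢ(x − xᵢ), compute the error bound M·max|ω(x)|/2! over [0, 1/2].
cosh(1)/8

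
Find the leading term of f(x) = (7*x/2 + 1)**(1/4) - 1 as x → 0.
7*x/8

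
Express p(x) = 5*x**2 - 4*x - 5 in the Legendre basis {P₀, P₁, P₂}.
(-10/3)P₀ + (-4)P₁ + (10/3)P₂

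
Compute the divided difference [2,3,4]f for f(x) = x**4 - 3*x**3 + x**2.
29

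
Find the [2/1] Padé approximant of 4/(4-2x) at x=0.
1/(1 - x/2)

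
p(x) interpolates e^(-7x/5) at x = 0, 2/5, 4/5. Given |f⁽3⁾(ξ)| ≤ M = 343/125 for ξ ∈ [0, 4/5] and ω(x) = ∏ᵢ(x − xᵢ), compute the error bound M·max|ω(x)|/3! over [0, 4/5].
2744*sqrt(3)/421875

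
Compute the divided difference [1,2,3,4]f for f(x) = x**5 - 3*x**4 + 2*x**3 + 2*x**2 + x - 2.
37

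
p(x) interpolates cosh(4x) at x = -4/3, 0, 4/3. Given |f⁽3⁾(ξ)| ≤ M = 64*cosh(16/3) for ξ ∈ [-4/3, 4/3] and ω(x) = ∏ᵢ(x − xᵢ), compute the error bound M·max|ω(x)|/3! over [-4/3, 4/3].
4096*sqrt(3)*cosh(16/3)/729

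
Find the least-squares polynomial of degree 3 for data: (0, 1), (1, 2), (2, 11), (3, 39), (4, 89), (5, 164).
83/63 + (-796/189)x + (379/126)x² + (47/54)x³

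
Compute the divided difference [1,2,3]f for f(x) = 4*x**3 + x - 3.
24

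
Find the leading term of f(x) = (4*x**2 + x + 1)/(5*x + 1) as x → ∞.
4*x/5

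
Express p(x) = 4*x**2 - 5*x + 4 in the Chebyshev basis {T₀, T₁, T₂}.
(6)T₀ + (-5)T₁ + (2)T₂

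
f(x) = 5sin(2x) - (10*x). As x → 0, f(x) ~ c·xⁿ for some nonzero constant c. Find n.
3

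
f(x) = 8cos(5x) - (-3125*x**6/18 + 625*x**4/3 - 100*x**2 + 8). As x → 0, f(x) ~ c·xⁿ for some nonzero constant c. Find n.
8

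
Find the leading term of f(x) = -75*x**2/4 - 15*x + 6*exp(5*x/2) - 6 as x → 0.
125*x**3/8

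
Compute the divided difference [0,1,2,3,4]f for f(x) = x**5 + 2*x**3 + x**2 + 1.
10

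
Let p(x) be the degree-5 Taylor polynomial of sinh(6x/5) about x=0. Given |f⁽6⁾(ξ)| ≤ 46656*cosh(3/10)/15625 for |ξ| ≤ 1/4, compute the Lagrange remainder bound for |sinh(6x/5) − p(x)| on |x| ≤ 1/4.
81*cosh(3/10)/80000000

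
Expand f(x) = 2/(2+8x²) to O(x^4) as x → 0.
1 - 4*x**2 + O(x**4)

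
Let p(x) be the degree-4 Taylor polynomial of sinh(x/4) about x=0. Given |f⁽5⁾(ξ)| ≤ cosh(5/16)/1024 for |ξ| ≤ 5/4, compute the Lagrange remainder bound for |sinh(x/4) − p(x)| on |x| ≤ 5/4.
625*cosh(5/16)/25165824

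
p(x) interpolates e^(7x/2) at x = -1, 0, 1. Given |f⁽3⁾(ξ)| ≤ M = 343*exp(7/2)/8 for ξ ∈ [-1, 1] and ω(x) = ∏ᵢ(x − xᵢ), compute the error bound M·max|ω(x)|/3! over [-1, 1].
343*sqrt(3)*exp(7/2)/216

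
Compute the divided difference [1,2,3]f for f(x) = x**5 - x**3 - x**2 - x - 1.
83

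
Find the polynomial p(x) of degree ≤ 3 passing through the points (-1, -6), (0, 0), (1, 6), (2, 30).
3*x**3 + 3*x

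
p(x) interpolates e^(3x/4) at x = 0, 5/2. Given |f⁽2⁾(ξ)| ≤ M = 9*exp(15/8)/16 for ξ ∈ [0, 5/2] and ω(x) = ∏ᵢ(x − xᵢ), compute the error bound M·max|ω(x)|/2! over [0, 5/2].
225*exp(15/8)/512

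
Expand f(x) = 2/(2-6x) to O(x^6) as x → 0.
1 + 3*x + 9*x**2 + 27*x**3 + 81*x**4 + 243*x**5 + O(x**6)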